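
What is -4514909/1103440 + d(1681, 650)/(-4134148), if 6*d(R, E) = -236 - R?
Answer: -4666237365863/1140446067280 ≈ -4.0916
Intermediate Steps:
d(R, E) = -118/3 - R/6 (d(R, E) = (-236 - R)/6 = -118/3 - R/6)
-4514909/1103440 + d(1681, 650)/(-4134148) = -4514909/1103440 + (-118/3 - ⅙*1681)/(-4134148) = -4514909*1/1103440 + (-118/3 - 1681/6)*(-1/4134148) = -4514909/1103440 - 639/2*(-1/4134148) = -4514909/1103440 + 639/8268296 = -4666237365863/1140446067280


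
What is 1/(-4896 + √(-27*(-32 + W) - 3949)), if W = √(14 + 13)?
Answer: -1/(4896 - I*√(3085 + 81*√3)) ≈ -0.00020422 - 2.3689e-6*I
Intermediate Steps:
W = 3*√3 (W = √27 = 3*√3 ≈ 5.1962)
1/(-4896 + √(-27*(-32 + W) - 3949)) = 1/(-4896 + √(-27*(-32 + 3*√3) - 3949)) = 1/(-4896 + √((864 - 81*√3) - 3949)) = 1/(-4896 + √(-3085 - 81*√3))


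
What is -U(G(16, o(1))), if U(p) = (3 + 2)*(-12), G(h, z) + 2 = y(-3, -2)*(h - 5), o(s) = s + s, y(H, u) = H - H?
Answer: 60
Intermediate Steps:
y(H, u) = 0
o(s) = 2*s
G(h, z) = -2 (G(h, z) = -2 + 0*(h - 5) = -2 + 0*(-5 + h) = -2 + 0 = -2)
U(p) = -60 (U(p) = 5*(-12) = -60)
-U(G(16, o(1))) = -1*(-60) = 60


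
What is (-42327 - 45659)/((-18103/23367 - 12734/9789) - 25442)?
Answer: 181314226938/52433033581 ≈ 3.4580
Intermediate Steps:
(-42327 - 45659)/((-18103/23367 - 12734/9789) - 25442) = -87986/((-18103*1/23367 - 12734*1/9789) - 25442) = -87986/((-18103/23367 - 12734/9789) - 25442) = -87986/(-158255215/76246521 - 25442) = -87986/(-1940022242497/76246521) = -87986*(-76246521/1940022242497) = 181314226938/52433033581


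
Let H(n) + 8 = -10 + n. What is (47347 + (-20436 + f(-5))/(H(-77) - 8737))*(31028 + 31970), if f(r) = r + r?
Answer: 6586270017925/2208 ≈ 2.9829e+9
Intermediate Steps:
f(r) = 2*r
H(n) = -18 + n (H(n) = -8 + (-10 + n) = -18 + n)
(47347 + (-20436 + f(-5))/(H(-77) - 8737))*(31028 + 31970) = (47347 + (-20436 + 2*(-5))/((-18 - 77) - 8737))*(31028 + 31970) = (47347 + (-20436 - 10)/(-95 - 8737))*62998 = (47347 - 20446/(-8832))*62998 = (47347 - 20446*(-1/8832))*62998 = (47347 + 10223/4416)*62998 = (209094575/4416)*62998 = 6586270017925/2208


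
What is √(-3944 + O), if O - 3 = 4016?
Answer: 5*√3 ≈ 8.6602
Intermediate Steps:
O = 4019 (O = 3 + 4016 = 4019)
√(-3944 + O) = √(-3944 + 4019) = √75 = 5*√3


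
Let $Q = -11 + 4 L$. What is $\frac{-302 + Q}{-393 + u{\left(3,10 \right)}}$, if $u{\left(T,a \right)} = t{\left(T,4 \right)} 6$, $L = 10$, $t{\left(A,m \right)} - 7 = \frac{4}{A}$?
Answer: $\frac{39}{49} \approx 0.79592$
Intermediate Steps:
$t{\left(A,m \right)} = 7 + \frac{4}{A}$
$u{\left(T,a \right)} = 42 + \frac{24}{T}$ ($u{\left(T,a \right)} = \left(7 + \frac{4}{T}\right) 6 = 42 + \frac{24}{T}$)
$Q = 29$ ($Q = -11 + 4 \cdot 10 = -11 + 40 = 29$)
$\frac{-302 + Q}{-393 + u{\left(3,10 \right)}} = \frac{-302 + 29}{-393 + \left(42 + \frac{24}{3}\right)} = - \frac{273}{-393 + \left(42 + 24 \cdot \frac{1}{3}\right)} = - \frac{273}{-393 + \left(42 + 8\right)} = - \frac{273}{-393 + 50} = - \frac{273}{-343} = \left(-273\right) \left(- \frac{1}{343}\right) = \frac{39}{49}$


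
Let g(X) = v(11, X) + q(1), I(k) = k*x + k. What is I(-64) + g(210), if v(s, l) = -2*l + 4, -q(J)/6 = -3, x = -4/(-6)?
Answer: -1514/3 ≈ -504.67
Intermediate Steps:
x = ⅔ (x = -4*(-⅙) = ⅔ ≈ 0.66667)
q(J) = 18 (q(J) = -6*(-3) = 18)
I(k) = 5*k/3 (I(k) = k*(⅔) + k = 2*k/3 + k = 5*k/3)
v(s, l) = 4 - 2*l
g(X) = 22 - 2*X (g(X) = (4 - 2*X) + 18 = 22 - 2*X)
I(-64) + g(210) = (5/3)*(-64) + (22 - 2*210) = -320/3 + (22 - 420) = -320/3 - 398 = -1514/3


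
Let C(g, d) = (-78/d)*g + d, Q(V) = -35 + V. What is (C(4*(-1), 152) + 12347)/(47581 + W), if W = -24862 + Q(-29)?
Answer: 47504/86089 ≈ 0.55180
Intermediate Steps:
C(g, d) = d - 78*g/d (C(g, d) = -78*g/d + d = d - 78*g/d)
W = -24926 (W = -24862 + (-35 - 29) = -24862 - 64 = -24926)
(C(4*(-1), 152) + 12347)/(47581 + W) = ((152 - 78*4*(-1)/152) + 12347)/(47581 - 24926) = ((152 - 78*(-4)*1/152) + 12347)/22655 = ((152 + 39/19) + 12347)*(1/22655) = (2927/19 + 12347)*(1/22655) = (237520/19)*(1/22655) = 47504/86089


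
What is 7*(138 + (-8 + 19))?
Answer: 1043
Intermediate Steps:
7*(138 + (-8 + 19)) = 7*(138 + 11) = 7*149 = 1043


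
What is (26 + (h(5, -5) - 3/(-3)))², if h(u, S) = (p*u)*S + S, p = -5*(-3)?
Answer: 124609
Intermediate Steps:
p = 15
h(u, S) = S + 15*S*u (h(u, S) = (15*u)*S + S = 15*S*u + S = S + 15*S*u)
(26 + (h(5, -5) - 3/(-3)))² = (26 + (-5*(1 + 15*5) - 3/(-3)))² = (26 + (-5*(1 + 75) - ⅓*(-3)))² = (26 + (-5*76 + 1))² = (26 + (-380 + 1))² = (26 - 379)² = (-353)² = 124609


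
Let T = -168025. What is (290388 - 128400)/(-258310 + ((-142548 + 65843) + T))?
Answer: -13499/41920 ≈ -0.32202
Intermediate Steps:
(290388 - 128400)/(-258310 + ((-142548 + 65843) + T)) = (290388 - 128400)/(-258310 + ((-142548 + 65843) - 168025)) = 161988/(-258310 + (-76705 - 168025)) = 161988/(-258310 - 244730) = 161988/(-503040) = 161988*(-1/503040) = -13499/41920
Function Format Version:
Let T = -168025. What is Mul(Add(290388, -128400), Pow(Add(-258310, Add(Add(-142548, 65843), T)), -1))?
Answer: Rational(-13499, 41920) ≈ -0.32202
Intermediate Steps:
Mul(Add(290388, -128400), Pow(Add(-258310, Add(Add(-142548, 65843), T)), -1)) = Mul(Add(290388, -128400), Pow(Add(-258310, Add(Add(-142548, 65843), -168025)), -1)) = Mul(161988, Pow(Add(-258310, Add(-76705, -168025)), -1)) = Mul(161988, Pow(Add(-258310, -244730), -1)) = Mul(161988, Pow(-503040, -1)) = Mul(161988, Rational(-1, 503040)) = Rational(-13499, 41920)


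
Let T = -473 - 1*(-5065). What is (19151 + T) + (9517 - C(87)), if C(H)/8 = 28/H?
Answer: 2893396/87 ≈ 33257.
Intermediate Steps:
C(H) = 224/H (C(H) = 8*(28/H) = 224/H)
T = 4592 (T = -473 + 5065 = 4592)
(19151 + T) + (9517 - C(87)) = (19151 + 4592) + (9517 - 224/87) = 23743 + (9517 - 224/87) = 23743 + 827755/87 = 2893396/87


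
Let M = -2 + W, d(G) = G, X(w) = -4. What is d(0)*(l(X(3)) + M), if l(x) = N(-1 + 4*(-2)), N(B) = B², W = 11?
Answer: 0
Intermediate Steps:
M = 9 (M = -2 + 11 = 9)
l(x) = 81 (l(x) = (-1 + 4*(-2))² = (-1 - 8)² = (-9)² = 81)
d(0)*(l(X(3)) + M) = 0*(81 + 9) = 0*90 = 0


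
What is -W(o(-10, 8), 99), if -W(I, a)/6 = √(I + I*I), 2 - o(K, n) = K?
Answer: 12*√39 ≈ 74.940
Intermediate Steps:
o(K, n) = 2 - K
W(I, a) = -6*√(I + I²) (W(I, a) = -6*√(I + I*I) = -6*√(I + I²))
-W(o(-10, 8), 99) = -(-6)*√((2 - 1*(-10))*(1 + (2 - 1*(-10)))) = -(-6)*√((2 + 10)*(1 + (2 + 10))) = -(-6)*√(12*(1 + 12)) = -(-6)*√(12*13) = -(-6)*√156 = -(-6)*2*√39 = -(-12)*√39 = 12*√39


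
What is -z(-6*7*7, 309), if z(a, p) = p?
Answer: -309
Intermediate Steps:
-z(-6*7*7, 309) = -1*309 = -309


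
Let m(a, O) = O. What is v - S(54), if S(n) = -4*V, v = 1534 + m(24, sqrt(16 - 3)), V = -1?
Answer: 1530 + sqrt(13) ≈ 1533.6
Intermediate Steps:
v = 1534 + sqrt(13) (v = 1534 + sqrt(16 - 3) = 1534 + sqrt(13) ≈ 1537.6)
S(n) = 4 (S(n) = -4*(-1) = 4)
v - S(54) = (1534 + sqrt(13)) - 1*4 = (1534 + sqrt(13)) - 4 = 1530 + sqrt(13)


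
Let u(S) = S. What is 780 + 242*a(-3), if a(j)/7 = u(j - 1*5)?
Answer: -12772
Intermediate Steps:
a(j) = -35 + 7*j (a(j) = 7*(j - 1*5) = 7*(j - 5) = 7*(-5 + j) = -35 + 7*j)
780 + 242*a(-3) = 780 + 242*(-35 + 7*(-3)) = 780 + 242*(-35 - 21) = 780 + 242*(-56) = 780 - 13552 = -12772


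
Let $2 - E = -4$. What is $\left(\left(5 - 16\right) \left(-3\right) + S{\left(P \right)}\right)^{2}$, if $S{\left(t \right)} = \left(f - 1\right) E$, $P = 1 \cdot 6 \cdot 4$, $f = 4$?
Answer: $2601$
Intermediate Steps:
$E = 6$ ($E = 2 - -4 = 2 + 4 = 6$)
$P = 24$ ($P = 6 \cdot 4 = 24$)
$S{\left(t \right)} = 18$ ($S{\left(t \right)} = \left(4 - 1\right) 6 = 3 \cdot 6 = 18$)
$\left(\left(5 - 16\right) \left(-3\right) + S{\left(P \right)}\right)^{2} = \left(\left(5 - 16\right) \left(-3\right) + 18\right)^{2} = \left(\left(-11\right) \left(-3\right) + 18\right)^{2} = \left(33 + 18\right)^{2} = 51^{2} = 2601$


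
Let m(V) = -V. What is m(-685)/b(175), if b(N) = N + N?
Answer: 137/70 ≈ 1.9571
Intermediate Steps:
b(N) = 2*N
m(-685)/b(175) = (-1*(-685))/((2*175)) = 685/350 = 685*(1/350) = 137/70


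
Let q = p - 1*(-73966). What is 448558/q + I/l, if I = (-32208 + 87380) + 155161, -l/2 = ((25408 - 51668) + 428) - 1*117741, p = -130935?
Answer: -10619924981/1487129134 ≈ -7.1412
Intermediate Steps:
l = 287146 (l = -2*(((25408 - 51668) + 428) - 1*117741) = -2*((-26260 + 428) - 117741) = -2*(-25832 - 117741) = -2*(-143573) = 287146)
q = -56969 (q = -130935 - 1*(-73966) = -130935 + 73966 = -56969)
I = 210333 (I = 55172 + 155161 = 210333)
448558/q + I/l = 448558/(-56969) + 210333/287146 = 448558*(-1/56969) + 210333*(1/287146) = -40778/5179 + 210333/287146 = -10619924981/1487129134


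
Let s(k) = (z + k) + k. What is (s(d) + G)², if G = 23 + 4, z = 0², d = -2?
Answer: 529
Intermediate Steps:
z = 0
s(k) = 2*k (s(k) = (0 + k) + k = k + k = 2*k)
G = 27
(s(d) + G)² = (2*(-2) + 27)² = (-4 + 27)² = 23² = 529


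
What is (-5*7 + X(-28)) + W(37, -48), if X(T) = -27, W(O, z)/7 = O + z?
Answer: -139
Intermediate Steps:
W(O, z) = 7*O + 7*z (W(O, z) = 7*(O + z) = 7*O + 7*z)
(-5*7 + X(-28)) + W(37, -48) = (-5*7 - 27) + (7*37 + 7*(-48)) = (-35 - 27) + (259 - 336) = -62 - 77 = -139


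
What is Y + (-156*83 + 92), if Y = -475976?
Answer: -488832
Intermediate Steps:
Y + (-156*83 + 92) = -475976 + (-156*83 + 92) = -475976 + (-12948 + 92) = -475976 - 12856 = -488832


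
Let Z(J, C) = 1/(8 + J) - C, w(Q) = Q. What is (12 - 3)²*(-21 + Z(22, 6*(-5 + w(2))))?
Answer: -2403/10 ≈ -240.30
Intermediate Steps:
(12 - 3)²*(-21 + Z(22, 6*(-5 + w(2)))) = (12 - 3)²*(-21 + (1 - 48*(-5 + 2) - 1*6*(-5 + 2)*22)/(8 + 22)) = 9²*(-21 + (1 - 48*(-3) - 1*6*(-3)*22)/30) = 81*(-21 + (1 - 8*(-18) - 1*(-18)*22)/30) = 81*(-21 + (1 + 144 + 396)/30) = 81*(-21 + (1/30)*541) = 81*(-21 + 541/30) = 81*(-89/30) = -2403/10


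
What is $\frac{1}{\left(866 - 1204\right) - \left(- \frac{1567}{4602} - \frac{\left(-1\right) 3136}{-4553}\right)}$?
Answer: $- \frac{20952906}{7060515805} \approx -0.0029676$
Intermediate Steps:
$\frac{1}{\left(866 - 1204\right) - \left(- \frac{1567}{4602} - \frac{\left(-1\right) 3136}{-4553}\right)} = \frac{1}{\left(866 - 1204\right) - - \frac{21566423}{20952906}} = \frac{1}{-338 + \left(\frac{3136}{4553} + \frac{1567}{4602}\right)} = \frac{1}{-338 + \frac{21566423}{20952906}} = \frac{1}{- \frac{7060515805}{20952906}} = - \frac{20952906}{7060515805}$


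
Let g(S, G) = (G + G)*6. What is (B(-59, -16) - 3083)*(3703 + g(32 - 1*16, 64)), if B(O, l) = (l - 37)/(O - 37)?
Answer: -1323035965/96 ≈ -1.3782e+7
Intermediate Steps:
B(O, l) = (-37 + l)/(-37 + O)
g(S, G) = 12*G (g(S, G) = (2*G)*6 = 12*G)
(B(-59, -16) - 3083)*(3703 + g(32 - 1*16, 64)) = ((-37 - 16)/(-37 - 59) - 3083)*(3703 + 12*64) = (-53/(-96) - 3083)*(3703 + 768) = (-1/96*(-53) - 3083)*4471 = (53/96 - 3083)*4471 = -295915/96*4471 = -1323035965/96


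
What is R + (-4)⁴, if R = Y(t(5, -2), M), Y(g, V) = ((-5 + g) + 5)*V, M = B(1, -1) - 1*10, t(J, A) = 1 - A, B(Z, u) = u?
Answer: 223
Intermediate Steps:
M = -11 (M = -1 - 1*10 = -1 - 10 = -11)
Y(g, V) = V*g (Y(g, V) = g*V = V*g)
R = -33 (R = -11*(1 - 1*(-2)) = -11*(1 + 2) = -11*3 = -33)
R + (-4)⁴ = -33 + (-4)⁴ = -33 + 256 = 223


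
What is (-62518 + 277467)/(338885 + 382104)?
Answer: 214949/720989 ≈ 0.29813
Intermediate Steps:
(-62518 + 277467)/(338885 + 382104) = 214949/720989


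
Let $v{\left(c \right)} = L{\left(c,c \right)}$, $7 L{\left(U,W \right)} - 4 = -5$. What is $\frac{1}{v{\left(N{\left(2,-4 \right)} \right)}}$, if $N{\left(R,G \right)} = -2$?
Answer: $-7$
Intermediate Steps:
$L{\left(U,W \right)} = - \frac{1}{7}$ ($L{\left(U,W \right)} = \frac{4}{7} + \frac{1}{7} \left(-5\right) = \frac{4}{7} - \frac{5}{7} = - \frac{1}{7}$)
$v{\left(c \right)} = - \frac{1}{7}$
$\frac{1}{v{\left(N{\left(2,-4 \right)} \right)}} = \frac{1}{- \frac{1}{7}} = -7$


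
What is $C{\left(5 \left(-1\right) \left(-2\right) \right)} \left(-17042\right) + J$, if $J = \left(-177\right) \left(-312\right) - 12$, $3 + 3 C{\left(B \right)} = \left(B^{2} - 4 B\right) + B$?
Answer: $- \frac{976178}{3} \approx -3.2539 \cdot 10^{5}$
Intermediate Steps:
$C{\left(B \right)} = -1 - B + \frac{B^{2}}{3}$ ($C{\left(B \right)} = -1 + \frac{\left(B^{2} - 4 B\right) + B}{3} = -1 + \frac{B^{2} - 3 B}{3} = -1 + \left(- B + \frac{B^{2}}{3}\right) = -1 - B + \frac{B^{2}}{3}$)
$J = 55212$ ($J = 55224 - 12 = 55212$)
$C{\left(5 \left(-1\right) \left(-2\right) \right)} \left(-17042\right) + J = \left(-1 - 5 \left(-1\right) \left(-2\right) + \frac{\left(5 \left(-1\right) \left(-2\right)\right)^{2}}{3}\right) \left(-17042\right) + 55212 = \left(-1 - \left(-5\right) \left(-2\right) + \frac{\left(\left(-5\right) \left(-2\right)\right)^{2}}{3}\right) \left(-17042\right) + 55212 = \left(-1 - 10 + \frac{10^{2}}{3}\right) \left(-17042\right) + 55212 = \left(-1 - 10 + \frac{1}{3} \cdot 100\right) \left(-17042\right) + 55212 = \left(-1 - 10 + \frac{100}{3}\right) \left(-17042\right) + 55212 = \frac{67}{3} \left(-17042\right) + 55212 = - \frac{1141814}{3} + 55212 = - \frac{976178}{3}$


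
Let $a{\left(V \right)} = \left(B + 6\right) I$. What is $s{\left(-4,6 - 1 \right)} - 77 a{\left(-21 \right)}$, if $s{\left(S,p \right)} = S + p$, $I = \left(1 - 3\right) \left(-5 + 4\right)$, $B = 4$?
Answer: $-1539$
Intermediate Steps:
$I = 2$ ($I = \left(-2\right) \left(-1\right) = 2$)
$a{\left(V \right)} = 20$ ($a{\left(V \right)} = \left(4 + 6\right) 2 = 10 \cdot 2 = 20$)
$s{\left(-4,6 - 1 \right)} - 77 a{\left(-21 \right)} = \left(-4 + \left(6 - 1\right)\right) - 1540 = \left(-4 + 5\right) - 1540 = 1 - 1540 = -1539$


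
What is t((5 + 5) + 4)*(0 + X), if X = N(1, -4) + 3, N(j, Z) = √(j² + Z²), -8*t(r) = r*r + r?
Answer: -315/4 - 105*√17/4 ≈ -186.98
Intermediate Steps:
t(r) = -r/8 - r²/8 (t(r) = -(r*r + r)/8 = -(r² + r)/8 = -(r + r²)/8 = -r/8 - r²/8)
N(j, Z) = √(Z² + j²)
X = 3 + √17 (X = √((-4)² + 1²) + 3 = √(16 + 1) + 3 = √17 + 3 = 3 + √17 ≈ 7.1231)
t((5 + 5) + 4)*(0 + X) = (-((5 + 5) + 4)*(1 + ((5 + 5) + 4))/8)*(0 + (3 + √17)) = (-(10 + 4)*(1 + (10 + 4))/8)*(3 + √17) = (-⅛*14*(1 + 14))*(3 + √17) = (-⅛*14*15)*(3 + √17) = -105*(3 + √17)/4 = -315/4 - 105*√17/4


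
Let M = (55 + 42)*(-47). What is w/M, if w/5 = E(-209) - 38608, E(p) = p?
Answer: 194085/4559 ≈ 42.572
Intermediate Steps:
M = -4559 (M = 97*(-47) = -4559)
w = -194085 (w = 5*(-209 - 38608) = 5*(-38817) = -194085)
w/M = -194085/(-4559) = -194085*(-1/4559) = 194085/4559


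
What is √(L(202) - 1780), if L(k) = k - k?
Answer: 2*I*√445 ≈ 42.19*I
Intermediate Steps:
L(k) = 0
√(L(202) - 1780) = √(0 - 1780) = √(-1780) = 2*I*√445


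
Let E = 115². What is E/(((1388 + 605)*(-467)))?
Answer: -13225/930731 ≈ -0.014209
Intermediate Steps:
E = 13225
E/(((1388 + 605)*(-467))) = 13225/(((1388 + 605)*(-467))) = 13225/((1993*(-467))) = 13225/(-930731) = 13225*(-1/930731) = -13225/930731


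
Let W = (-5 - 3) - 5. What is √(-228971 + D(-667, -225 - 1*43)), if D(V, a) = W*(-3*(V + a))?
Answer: 2*I*√66359 ≈ 515.21*I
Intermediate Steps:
W = -13 (W = -8 - 5 = -13)
D(V, a) = 39*V + 39*a (D(V, a) = -(-39)*(V + a) = -13*(-3*V - 3*a) = 39*V + 39*a)
√(-228971 + D(-667, -225 - 1*43)) = √(-228971 + (39*(-667) + 39*(-225 - 1*43))) = √(-228971 + (-26013 + 39*(-225 - 43))) = √(-228971 + (-26013 + 39*(-268))) = √(-228971 + (-26013 - 10452)) = √(-228971 - 36465) = √(-265436) = 2*I*√66359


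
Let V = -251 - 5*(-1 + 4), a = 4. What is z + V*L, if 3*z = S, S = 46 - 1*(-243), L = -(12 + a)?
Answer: 13057/3 ≈ 4352.3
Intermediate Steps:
V = -266 (V = -251 - 5*3 = -251 - 15 = -266)
L = -16 (L = -(12 + 4) = -1*16 = -16)
S = 289 (S = 46 + 243 = 289)
z = 289/3 (z = (⅓)*289 = 289/3 ≈ 96.333)
z + V*L = 289/3 - 266*(-16) = 289/3 + 4256 = 13057/3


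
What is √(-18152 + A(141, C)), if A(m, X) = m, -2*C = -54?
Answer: I*√18011 ≈ 134.21*I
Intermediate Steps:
C = 27 (C = -½*(-54) = 27)
√(-18152 + A(141, C)) = √(-18152 + 141) = √(-18011) = I*√18011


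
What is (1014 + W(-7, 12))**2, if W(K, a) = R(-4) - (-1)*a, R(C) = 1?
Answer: 1054729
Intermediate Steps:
W(K, a) = 1 + a (W(K, a) = 1 - (-1)*a = 1 + a)
(1014 + W(-7, 12))**2 = (1014 + (1 + 12))**2 = (1014 + 13)**2 = 1027**2 = 1054729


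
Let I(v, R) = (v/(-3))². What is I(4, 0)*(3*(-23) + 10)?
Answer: -944/9 ≈ -104.89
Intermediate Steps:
I(v, R) = v²/9 (I(v, R) = (v*(-⅓))² = (-v/3)² = v²/9)
I(4, 0)*(3*(-23) + 10) = ((⅑)*4²)*(3*(-23) + 10) = ((⅑)*16)*(-69 + 10) = (16/9)*(-59) = -944/9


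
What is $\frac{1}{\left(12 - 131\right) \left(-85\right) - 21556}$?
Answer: $- \frac{1}{11441} \approx -8.7405 \cdot 10^{-5}$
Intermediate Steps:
$\frac{1}{\left(12 - 131\right) \left(-85\right) - 21556} = \frac{1}{\left(-119\right) \left(-85\right) - 21556} = \frac{1}{10115 - 21556} = \frac{1}{-11441} = - \frac{1}{11441}$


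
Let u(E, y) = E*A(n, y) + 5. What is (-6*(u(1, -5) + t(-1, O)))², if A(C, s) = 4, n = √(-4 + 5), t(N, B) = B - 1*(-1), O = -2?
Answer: 2304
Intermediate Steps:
t(N, B) = 1 + B (t(N, B) = B + 1 = 1 + B)
n = 1 (n = √1 = 1)
u(E, y) = 5 + 4*E (u(E, y) = E*4 + 5 = 4*E + 5 = 5 + 4*E)
(-6*(u(1, -5) + t(-1, O)))² = (-6*((5 + 4*1) + (1 - 2)))² = (-6*((5 + 4) - 1))² = (-6*(9 - 1))² = (-6*8)² = (-48)² = 2304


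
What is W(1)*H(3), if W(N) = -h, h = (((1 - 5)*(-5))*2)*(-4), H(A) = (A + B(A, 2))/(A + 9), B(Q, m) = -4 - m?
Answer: -40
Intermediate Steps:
H(A) = (-6 + A)/(9 + A) (H(A) = (A + (-4 - 1*2))/(A + 9) = (A + (-4 - 2))/(9 + A) = (A - 6)/(9 + A) = (-6 + A)/(9 + A))
h = -160 (h = (-4*(-5)*2)*(-4) = (20*2)*(-4) = 40*(-4) = -160)
W(N) = 160 (W(N) = -1*(-160) = 160)
W(1)*H(3) = 160*((-6 + 3)/(9 + 3)) = 160*(-3/12) = 160*((1/12)*(-3)) = 160*(-1/4) = -40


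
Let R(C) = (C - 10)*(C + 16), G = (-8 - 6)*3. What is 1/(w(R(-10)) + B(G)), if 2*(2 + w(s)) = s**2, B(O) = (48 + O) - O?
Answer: 1/7246 ≈ 0.00013801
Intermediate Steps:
G = -42 (G = -14*3 = -42)
R(C) = (-10 + C)*(16 + C)
B(O) = 48
w(s) = -2 + s**2/2
1/(w(R(-10)) + B(G)) = 1/((-2 + (-160 + (-10)**2 + 6*(-10))**2/2) + 48) = 1/((-2 + (-160 + 100 - 60)**2/2) + 48) = 1/((-2 + (1/2)*(-120)**2) + 48) = 1/((-2 + (1/2)*14400) + 48) = 1/((-2 + 7200) + 48) = 1/(7198 + 48) = 1/7246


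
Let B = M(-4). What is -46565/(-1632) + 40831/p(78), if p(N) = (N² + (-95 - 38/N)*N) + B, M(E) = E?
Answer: -6437/4896 ≈ -1.3147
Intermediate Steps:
B = -4
p(N) = -4 + N² + N*(-95 - 38/N) (p(N) = (N² + (-95 - 38/N)*N) - 4 = (N² + N*(-95 - 38/N)) - 4 = -4 + N² + N*(-95 - 38/N))
-46565/(-1632) + 40831/p(78) = -46565/(-1632) + 40831/(-42 + 78² - 95*78) = -46565*(-1/1632) + 40831/(-42 + 6084 - 7410) = 46565/1632 + 40831/(-1368) = 46565/1632 + 40831*(-1/1368) = 46565/1632 - 2149/72 = -6437/4896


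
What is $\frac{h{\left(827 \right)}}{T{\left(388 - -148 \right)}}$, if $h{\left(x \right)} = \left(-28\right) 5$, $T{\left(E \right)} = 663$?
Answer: $- \frac{140}{663} \approx -0.21116$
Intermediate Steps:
$h{\left(x \right)} = -140$
$\frac{h{\left(827 \right)}}{T{\left(388 - -148 \right)}} = - \frac{140}{663}$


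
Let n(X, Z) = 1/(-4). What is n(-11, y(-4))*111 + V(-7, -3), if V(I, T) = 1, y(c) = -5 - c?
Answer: -107/4 ≈ -26.750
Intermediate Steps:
n(X, Z) = -¼
n(-11, y(-4))*111 + V(-7, -3) = -¼*111 + 1 = -111/4 + 1 = -107/4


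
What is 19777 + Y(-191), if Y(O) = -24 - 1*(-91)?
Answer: 19844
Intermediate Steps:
Y(O) = 67 (Y(O) = -24 + 91 = 67)
19777 + Y(-191) = 19777 + 67 = 19844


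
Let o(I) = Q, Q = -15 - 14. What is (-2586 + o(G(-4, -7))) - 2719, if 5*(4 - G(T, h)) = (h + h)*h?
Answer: -5334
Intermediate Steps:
G(T, h) = 4 - 2*h²/5 (G(T, h) = 4 - (h + h)*h/5 = 4 - 2*h*h/5 = 4 - 2*h²/5)
Q = -29
o(I) = -29
(-2586 + o(G(-4, -7))) - 2719 = (-2586 - 29) - 2719 = -2615 - 2719 = -5334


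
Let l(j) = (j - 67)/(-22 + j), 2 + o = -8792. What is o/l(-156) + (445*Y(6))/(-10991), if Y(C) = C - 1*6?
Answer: -1565332/223 ≈ -7019.4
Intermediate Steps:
o = -8794 (o = -2 - 8792 = -8794)
l(j) = (-67 + j)/(-22 + j)
Y(C) = -6 + C (Y(C) = C - 6 = -6 + C)
o/l(-156) + (445*Y(6))/(-10991) = -8794*(-22 - 156)/(-67 - 156) + (445*(-6 + 6))/(-10991) = -8794/(-223/(-178)) + (445*0)*(-1/10991) = -8794/((-1/178*(-223))) + 0*(-1/10991) = -8794/223/178 + 0 = -8794*178/223 + 0 = -1565332/223 + 0 = -1565332/223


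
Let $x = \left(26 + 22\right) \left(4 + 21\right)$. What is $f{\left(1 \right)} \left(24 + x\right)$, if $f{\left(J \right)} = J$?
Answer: $1224$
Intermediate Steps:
$x = 1200$ ($x = 48 \cdot 25 = 1200$)
$f{\left(1 \right)} \left(24 + x\right) = 1 \left(24 + 1200\right) = 1 \cdot 1224 = 1224$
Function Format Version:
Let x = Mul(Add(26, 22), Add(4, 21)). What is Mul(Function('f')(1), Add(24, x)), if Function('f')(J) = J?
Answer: 1224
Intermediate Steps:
x = 1200 (x = Mul(48, 25) = 1200)
Mul(Function('f')(1), Add(24, x)) = Mul(1, Add(24, 1200)) = Mul(1, 1224) = 1224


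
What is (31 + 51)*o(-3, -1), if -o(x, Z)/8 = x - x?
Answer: 0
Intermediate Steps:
o(x, Z) = 0 (o(x, Z) = -8*(x - x) = -8*0 = 0)
(31 + 51)*o(-3, -1) = (31 + 51)*0 = 82*0 = 0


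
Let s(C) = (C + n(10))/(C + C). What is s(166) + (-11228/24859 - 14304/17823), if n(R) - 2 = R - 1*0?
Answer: -17604549769/24516094954 ≈ -0.71808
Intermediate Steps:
n(R) = 2 + R (n(R) = 2 + (R - 1*0) = 2 + (R + 0) = 2 + R)
s(C) = (12 + C)/(2*C) (s(C) = (C + (2 + 10))/(C + C) = (C + 12)/((2*C)) = (12 + C)*(1/(2*C)) = (12 + C)/(2*C))
s(166) + (-11228/24859 - 14304/17823) = (½)*(12 + 166)/166 + (-11228/24859 - 14304/17823) = (½)*(1/166)*178 + (-11228*1/24859 - 14304*1/17823) = 89/166 + (-11228/24859 - 4768/5941) = 89/166 - 185233260/147687319 = -17604549769/24516094954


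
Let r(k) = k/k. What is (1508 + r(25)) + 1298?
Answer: 2807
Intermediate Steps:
r(k) = 1
(1508 + r(25)) + 1298 = (1508 + 1) + 1298 = 1509 + 1298 = 2807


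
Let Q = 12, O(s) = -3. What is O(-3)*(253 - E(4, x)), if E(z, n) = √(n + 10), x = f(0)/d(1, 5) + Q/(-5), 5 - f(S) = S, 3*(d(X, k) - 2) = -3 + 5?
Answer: -759 + 3*√3790/20 ≈ -749.77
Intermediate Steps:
d(X, k) = 8/3 (d(X, k) = 2 + (-3 + 5)/3 = 2 + (⅓)*2 = 2 + ⅔ = 8/3)
f(S) = 5 - S
x = -21/40 (x = (5 - 1*0)/(8/3) + 12/(-5) = (5 + 0)*(3/8) + 12*(-⅕) = 5*(3/8) - 12/5 = 15/8 - 12/5 = -21/40 ≈ -0.52500)
E(z, n) = √(10 + n)
O(-3)*(253 - E(4, x)) = -3*(253 - √(10 - 21/40)) = -3*(253 - √(379/40)) = -3*(253 - √3790/20) = -759 + 3*√3790/20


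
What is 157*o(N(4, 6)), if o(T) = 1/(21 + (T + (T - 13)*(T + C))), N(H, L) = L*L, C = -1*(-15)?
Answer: 157/1230 ≈ 0.12764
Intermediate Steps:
C = 15
N(H, L) = L²
o(T) = 1/(21 + T + (-13 + T)*(15 + T)) (o(T) = 1/(21 + (T + (T - 13)*(T + 15))) = 1/(21 + (T + (-13 + T)*(15 + T))) = 1/(21 + T + (-13 + T)*(15 + T)))
157*o(N(4, 6)) = 157/(-174 + (6²)² + 3*6²) = 157/(-174 + 36² + 3*36) = 157/(-174 + 1296 + 108) = 157/1230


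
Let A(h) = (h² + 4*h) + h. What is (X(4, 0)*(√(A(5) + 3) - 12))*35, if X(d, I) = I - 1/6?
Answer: 70 - 35*√53/6 ≈ 27.533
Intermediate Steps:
A(h) = h² + 5*h
X(d, I) = -⅙ + I (X(d, I) = I - 1/6 = I - 1*⅙ = I - ⅙ = -⅙ + I)
(X(4, 0)*(√(A(5) + 3) - 12))*35 = ((-⅙ + 0)*(√(5*(5 + 5) + 3) - 12))*35 = -(√(5*10 + 3) - 12)/6*35 = -(√(50 + 3) - 12)/6*35 = -(√53 - 12)/6*35 = -(-12 + √53)/6*35 = (2 - √53/6)*35 = 70 - 35*√53/6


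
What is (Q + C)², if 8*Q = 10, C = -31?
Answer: 14161/16 ≈ 885.06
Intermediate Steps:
Q = 5/4 (Q = (⅛)*10 = 5/4 ≈ 1.2500)
(Q + C)² = (5/4 - 31)² = (-119/4)² = 14161/16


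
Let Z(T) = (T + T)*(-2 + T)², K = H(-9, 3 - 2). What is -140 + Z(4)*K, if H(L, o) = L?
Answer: -428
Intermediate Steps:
K = -9
Z(T) = 2*T*(-2 + T)² (Z(T) = (2*T)*(-2 + T)² = 2*T*(-2 + T)²)
-140 + Z(4)*K = -140 + (2*4*(-2 + 4)²)*(-9) = -140 + (2*4*2²)*(-9) = -140 + (2*4*4)*(-9) = -140 + 32*(-9) = -140 - 288 = -428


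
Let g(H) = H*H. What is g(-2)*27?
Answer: 108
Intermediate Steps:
g(H) = H²
g(-2)*27 = (-2)²*27 = 4*27 = 108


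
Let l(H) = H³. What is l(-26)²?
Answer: 308915776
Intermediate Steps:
l(-26)² = ((-26)³)² = (-17576)² = 308915776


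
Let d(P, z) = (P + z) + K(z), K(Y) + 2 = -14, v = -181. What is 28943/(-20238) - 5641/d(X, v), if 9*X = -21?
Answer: 81294940/3025581 ≈ 26.869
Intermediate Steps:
X = -7/3 (X = (⅑)*(-21) = -7/3 ≈ -2.3333)
K(Y) = -16 (K(Y) = -2 - 14 = -16)
d(P, z) = -16 + P + z (d(P, z) = (P + z) - 16 = -16 + P + z)
28943/(-20238) - 5641/d(X, v) = 28943/(-20238) - 5641/(-16 - 7/3 - 181) = 28943*(-1/20238) - 5641/(-598/3) = -28943/20238 - 5641*(-3/598) = -28943/20238 + 16923/598 = 81294940/3025581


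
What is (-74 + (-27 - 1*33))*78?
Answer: -10452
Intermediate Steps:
(-74 + (-27 - 1*33))*78 = (-74 + (-27 - 33))*78 = (-74 - 60)*78 = -134*78 = -10452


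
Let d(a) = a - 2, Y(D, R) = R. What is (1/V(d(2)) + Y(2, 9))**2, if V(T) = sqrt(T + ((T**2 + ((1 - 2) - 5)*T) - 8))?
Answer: (36 - I*sqrt(2))**2/16 ≈ 80.875 - 6.364*I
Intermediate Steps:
d(a) = -2 + a
V(T) = sqrt(-8 + T**2 - 5*T) (V(T) = sqrt(T + ((T**2 + (-1 - 5)*T) - 8)) = sqrt(T + ((T**2 - 6*T) - 8)) = sqrt(T + (-8 + T**2 - 6*T)) = sqrt(-8 + T**2 - 5*T))
(1/V(d(2)) + Y(2, 9))**2 = (1/(sqrt(-8 + (-2 + 2)**2 - 5*(-2 + 2))) + 9)**2 = (1/(sqrt(-8 + 0**2 - 5*0)) + 9)**2 = (1/(sqrt(-8 + 0 + 0)) + 9)**2 = (1/(sqrt(-8)) + 9)**2 = (1/(2*I*sqrt(2)) + 9)**2 = (-I*sqrt(2)/4 + 9)**2 = (9 - I*sqrt(2)/4)**2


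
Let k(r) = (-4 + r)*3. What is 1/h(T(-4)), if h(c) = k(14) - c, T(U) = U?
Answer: 1/34 ≈ 0.029412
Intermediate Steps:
k(r) = -12 + 3*r
h(c) = 30 - c (h(c) = (-12 + 3*14) - c = (-12 + 42) - c = 30 - c)
1/h(T(-4)) = 1/(30 - 1*(-4)) = 1/(30 + 4) = 1/34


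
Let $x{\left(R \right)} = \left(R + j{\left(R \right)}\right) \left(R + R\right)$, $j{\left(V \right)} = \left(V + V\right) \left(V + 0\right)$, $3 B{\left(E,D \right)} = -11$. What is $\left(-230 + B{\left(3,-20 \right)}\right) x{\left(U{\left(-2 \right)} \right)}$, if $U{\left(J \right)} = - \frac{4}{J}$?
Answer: $- \frac{28040}{3} \approx -9346.7$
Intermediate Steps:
$B{\left(E,D \right)} = - \frac{11}{3}$ ($B{\left(E,D \right)} = \frac{1}{3} \left(-11\right) = - \frac{11}{3}$)
$j{\left(V \right)} = 2 V^{2}$ ($j{\left(V \right)} = 2 V V = 2 V^{2}$)
$x{\left(R \right)} = 2 R \left(R + 2 R^{2}\right)$ ($x{\left(R \right)} = \left(R + 2 R^{2}\right) \left(R + R\right) = \left(R + 2 R^{2}\right) 2 R = 2 R \left(R + 2 R^{2}\right)$)
$\left(-230 + B{\left(3,-20 \right)}\right) x{\left(U{\left(-2 \right)} \right)} = \left(-230 - \frac{11}{3}\right) \left(- \frac{4}{-2}\right)^{2} \left(2 + 4 \left(- \frac{4}{-2}\right)\right) = - \frac{701 \left(\left(-4\right) \left(- \frac{1}{2}\right)\right)^{2} \left(2 + 4 \left(\left(-4\right) \left(- \frac{1}{2}\right)\right)\right)}{3} = - \frac{701 \cdot 2^{2} \left(2 + 4 \cdot 2\right)}{3} = - \frac{701 \cdot 4 \left(2 + 8\right)}{3} = - \frac{701 \cdot 4 \cdot 10}{3} = \left(- \frac{701}{3}\right) 40 = - \frac{28040}{3}$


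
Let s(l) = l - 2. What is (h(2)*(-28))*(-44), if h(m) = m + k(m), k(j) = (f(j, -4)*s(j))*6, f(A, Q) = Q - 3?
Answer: 2464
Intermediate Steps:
f(A, Q) = -3 + Q
s(l) = -2 + l
k(j) = 84 - 42*j (k(j) = ((-3 - 4)*(-2 + j))*6 = -7*(-2 + j)*6 = (14 - 7*j)*6 = 84 - 42*j)
h(m) = 84 - 41*m (h(m) = m + (84 - 42*m) = 84 - 41*m)
(h(2)*(-28))*(-44) = ((84 - 41*2)*(-28))*(-44) = ((84 - 82)*(-28))*(-44) = (2*(-28))*(-44) = -56*(-44) = 2464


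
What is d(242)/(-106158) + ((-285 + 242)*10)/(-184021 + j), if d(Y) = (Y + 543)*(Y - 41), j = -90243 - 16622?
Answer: -7641966595/5146645998 ≈ -1.4848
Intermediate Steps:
j = -106865
d(Y) = (-41 + Y)*(543 + Y) (d(Y) = (543 + Y)*(-41 + Y) = (-41 + Y)*(543 + Y))
d(242)/(-106158) + ((-285 + 242)*10)/(-184021 + j) = (-22263 + 242² + 502*242)/(-106158) + ((-285 + 242)*10)/(-184021 - 106865) = (-22263 + 58564 + 121484)*(-1/106158) - 43*10/(-290886) = 157785*(-1/106158) - 430*(-1/290886) = -52595/35386 + 215/145443 = -7641966595/5146645998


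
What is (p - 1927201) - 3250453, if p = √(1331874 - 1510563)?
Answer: -5177654 + I*√178689 ≈ -5.1777e+6 + 422.72*I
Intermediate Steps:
p = I*√178689 (p = √(-178689) = I*√178689 ≈ 422.72*I)
(p - 1927201) - 3250453 = (I*√178689 - 1927201) - 3250453 = (-1927201 + I*√178689) - 3250453 = -5177654 + I*√178689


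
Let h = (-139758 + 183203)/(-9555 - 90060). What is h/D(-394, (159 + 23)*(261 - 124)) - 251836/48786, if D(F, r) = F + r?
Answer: -20520944738779/3975330625020 ≈ -5.1621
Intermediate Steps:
h = -8689/19923 (h = 43445/(-99615) = 43445*(-1/99615) = -8689/19923 ≈ -0.43613)
h/D(-394, (159 + 23)*(261 - 124)) - 251836/48786 = -8689/(19923*(-394 + (159 + 23)*(261 - 124))) - 251836/48786 = -8689/(19923*(-394 + 182*137)) - 251836*1/48786 = -8689/(19923*(-394 + 24934)) - 125918/24393 = -8689/19923/24540 - 125918/24393 = -8689/19923*1/24540 - 125918/24393 = -8689/488910420 - 125918/24393 = -20520944738779/3975330625020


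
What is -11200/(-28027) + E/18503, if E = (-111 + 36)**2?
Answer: 364885475/518583581 ≈ 0.70362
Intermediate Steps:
E = 5625 (E = (-75)**2 = 5625)
-11200/(-28027) + E/18503 = -11200/(-28027) + 5625/18503 = -11200*(-1/28027) + 5625*(1/18503) = 11200/28027 + 5625/18503 = 364885475/518583581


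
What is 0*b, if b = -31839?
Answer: 0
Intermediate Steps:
0*b = 0*(-31839) = 0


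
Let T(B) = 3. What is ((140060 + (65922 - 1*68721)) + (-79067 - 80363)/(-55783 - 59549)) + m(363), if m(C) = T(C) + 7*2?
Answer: 7916352863/57666 ≈ 1.3728e+5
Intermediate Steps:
m(C) = 17 (m(C) = 3 + 7*2 = 3 + 14 = 17)
((140060 + (65922 - 1*68721)) + (-79067 - 80363)/(-55783 - 59549)) + m(363) = ((140060 + (65922 - 1*68721)) + (-79067 - 80363)/(-55783 - 59549)) + 17 = ((140060 + (65922 - 68721)) - 159430/(-115332)) + 17 = ((140060 - 2799) - 159430*(-1/115332)) + 17 = (137261 + 79715/57666) + 17 = 7915372541/57666 + 17 = 7916352863/57666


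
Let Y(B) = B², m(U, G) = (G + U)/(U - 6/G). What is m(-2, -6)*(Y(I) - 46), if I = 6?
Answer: -80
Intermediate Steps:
m(U, G) = (G + U)/(U - 6/G)
m(-2, -6)*(Y(I) - 46) = (-6*(-6 - 2)/(-6 - 6*(-2)))*(6² - 46) = (-6*(-8)/(-6 + 12))*(36 - 46) = -6*(-8)/6*(-10) = -6*⅙*(-8)*(-10) = 8*(-10) = -80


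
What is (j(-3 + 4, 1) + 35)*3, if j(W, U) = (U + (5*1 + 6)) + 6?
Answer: 159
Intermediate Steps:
j(W, U) = 17 + U (j(W, U) = (U + (5 + 6)) + 6 = (U + 11) + 6 = (11 + U) + 6 = 17 + U)
(j(-3 + 4, 1) + 35)*3 = ((17 + 1) + 35)*3 = (18 + 35)*3 = 53*3 = 159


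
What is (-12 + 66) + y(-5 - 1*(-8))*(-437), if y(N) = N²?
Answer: -3879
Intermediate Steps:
(-12 + 66) + y(-5 - 1*(-8))*(-437) = (-12 + 66) + (-5 - 1*(-8))²*(-437) = 54 + (-5 + 8)²*(-437) = 54 + 3²*(-437) = 54 + 9*(-437) = 54 - 3933 = -3879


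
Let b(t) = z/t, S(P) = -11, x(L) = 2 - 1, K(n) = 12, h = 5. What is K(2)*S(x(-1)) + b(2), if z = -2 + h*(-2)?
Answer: -138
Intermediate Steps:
x(L) = 1
z = -12 (z = -2 + 5*(-2) = -2 - 10 = -12)
b(t) = -12/t
K(2)*S(x(-1)) + b(2) = 12*(-11) - 12/2 = -132 - 12*1/2 = -132 - 6 = -138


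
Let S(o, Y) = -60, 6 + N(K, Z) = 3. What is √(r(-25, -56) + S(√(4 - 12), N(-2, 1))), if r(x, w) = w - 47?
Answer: I*√163 ≈ 12.767*I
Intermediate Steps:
N(K, Z) = -3 (N(K, Z) = -6 + 3 = -3)
r(x, w) = -47 + w
√(r(-25, -56) + S(√(4 - 12), N(-2, 1))) = √((-47 - 56) - 60) = √(-103 - 60) = √(-163) = I*√163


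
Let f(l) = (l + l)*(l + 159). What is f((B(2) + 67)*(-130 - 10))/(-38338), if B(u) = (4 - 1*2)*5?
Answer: -114494380/19169 ≈ -5972.9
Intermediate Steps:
B(u) = 10 (B(u) = (4 - 2)*5 = 2*5 = 10)
f(l) = 2*l*(159 + l) (f(l) = (2*l)*(159 + l) = 2*l*(159 + l))
f((B(2) + 67)*(-130 - 10))/(-38338) = (2*((10 + 67)*(-130 - 10))*(159 + (10 + 67)*(-130 - 10)))/(-38338) = (2*(77*(-140))*(159 + 77*(-140)))*(-1/38338) = (2*(-10780)*(159 - 10780))*(-1/38338) = (2*(-10780)*(-10621))*(-1/38338) = 228988760*(-1/38338) = -114494380/19169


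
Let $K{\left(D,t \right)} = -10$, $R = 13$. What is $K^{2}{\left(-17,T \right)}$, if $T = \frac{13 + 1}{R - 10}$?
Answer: $100$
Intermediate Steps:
$T = \frac{14}{3}$ ($T = \frac{13 + 1}{13 - 10} = \frac{14}{3} \approx 4.6667$)
$K^{2}{\left(-17,T \right)} = \left(-10\right)^{2} = 100$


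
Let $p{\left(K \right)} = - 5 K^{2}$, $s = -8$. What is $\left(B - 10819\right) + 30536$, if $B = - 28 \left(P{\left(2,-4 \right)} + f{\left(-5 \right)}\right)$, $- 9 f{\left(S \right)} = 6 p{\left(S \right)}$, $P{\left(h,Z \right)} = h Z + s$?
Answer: $\frac{53495}{3} \approx 17832.0$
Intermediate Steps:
$P{\left(h,Z \right)} = -8 + Z h$ ($P{\left(h,Z \right)} = h Z - 8 = Z h - 8 = -8 + Z h$)
$f{\left(S \right)} = \frac{10 S^{2}}{3}$ ($f{\left(S \right)} = - \frac{6 \left(- 5 S^{2}\right)}{9} = - \frac{\left(-30\right) S^{2}}{9} = \frac{10 S^{2}}{3}$)
$B = - \frac{5656}{3}$ ($B = - 28 \left(\left(-8 - 8\right) + \frac{10 \left(-5\right)^{2}}{3}\right) = - 28 \left(\left(-8 - 8\right) + \frac{10}{3} \cdot 25\right) = - 28 \left(-16 + \frac{250}{3}\right) = \left(-28\right) \frac{202}{3} = - \frac{5656}{3} \approx -1885.3$)
$\left(B - 10819\right) + 30536 = \left(- \frac{5656}{3} - 10819\right) + 30536 = - \frac{38113}{3} + 30536 = \frac{53495}{3}$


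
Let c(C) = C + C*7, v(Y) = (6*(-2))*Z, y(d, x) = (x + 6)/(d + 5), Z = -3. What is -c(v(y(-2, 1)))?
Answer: -288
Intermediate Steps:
y(d, x) = (6 + x)/(5 + d)
v(Y) = 36 (v(Y) = (6*(-2))*(-3) = -12*(-3) = 36)
c(C) = 8*C (c(C) = C + 7*C = 8*C)
-c(v(y(-2, 1))) = -8*36 = -1*288 = -288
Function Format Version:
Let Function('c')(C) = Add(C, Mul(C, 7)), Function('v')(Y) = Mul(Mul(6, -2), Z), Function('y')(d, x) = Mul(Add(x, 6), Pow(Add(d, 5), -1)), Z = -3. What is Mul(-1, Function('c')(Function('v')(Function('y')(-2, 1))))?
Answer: -288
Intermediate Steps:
Function('y')(d, x) = Mul(Pow(Add(5, d), -1), Add(6, x)) (Function('y')(d, x) = Mul(Add(6, x), Pow(Add(5, d), -1)) = Mul(Pow(Add(5, d), -1), Add(6, x)))
Function('v')(Y) = 36 (Function('v')(Y) = Mul(Mul(6, -2), -3) = Mul(-12, -3) = 36)
Function('c')(C) = Mul(8, C) (Function('c')(C) = Add(C, Mul(7, C)) = Mul(8, C))
Mul(-1, Function('c')(Function('v')(Function('y')(-2, 1)))) = Mul(-1, Mul(8, 36)) = Mul(-1, 288) = -288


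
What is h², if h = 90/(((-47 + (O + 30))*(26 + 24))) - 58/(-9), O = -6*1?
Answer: 43414921/1071225 ≈ 40.528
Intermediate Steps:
O = -6
h = 6589/1035 (h = 90/(((-47 + (-6 + 30))*(26 + 24))) - 58/(-9) = 90/(((-47 + 24)*50)) - 58*(-⅑) = 90/((-23*50)) + 58/9 = 90/(-1150) + 58/9 = 90*(-1/1150) + 58/9 = -9/115 + 58/9 = 6589/1035 ≈ 6.3662)
h² = (6589/1035)² = 43414921/1071225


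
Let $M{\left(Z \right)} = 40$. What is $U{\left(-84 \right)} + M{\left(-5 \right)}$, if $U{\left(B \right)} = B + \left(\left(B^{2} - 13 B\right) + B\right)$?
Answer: $8020$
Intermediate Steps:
$U{\left(B \right)} = B^{2} - 11 B$ ($U{\left(B \right)} = B + \left(B^{2} - 12 B\right) = B^{2} - 11 B$)
$U{\left(-84 \right)} + M{\left(-5 \right)} = - 84 \left(-11 - 84\right) + 40 = \left(-84\right) \left(-95\right) + 40 = 7980 + 40 = 8020$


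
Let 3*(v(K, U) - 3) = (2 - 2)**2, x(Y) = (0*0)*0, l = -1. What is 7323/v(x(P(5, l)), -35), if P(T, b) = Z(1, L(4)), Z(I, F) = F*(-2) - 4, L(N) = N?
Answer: 2441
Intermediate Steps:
Z(I, F) = -4 - 2*F (Z(I, F) = -2*F - 4 = -4 - 2*F)
P(T, b) = -12 (P(T, b) = -4 - 2*4 = -4 - 8 = -12)
x(Y) = 0 (x(Y) = 0*0 = 0)
v(K, U) = 3 (v(K, U) = 3 + (2 - 2)**2/3 = 3 + (1/3)*0**2 = 3 + (1/3)*0 = 3 + 0 = 3)
7323/v(x(P(5, l)), -35) = 7323/3 = 7323*(1/3) = 2441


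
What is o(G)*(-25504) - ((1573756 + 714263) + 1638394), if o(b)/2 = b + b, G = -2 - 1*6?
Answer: -3110285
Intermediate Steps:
G = -8 (G = -2 - 6 = -8)
o(b) = 4*b (o(b) = 2*(b + b) = 2*(2*b) = 4*b)
o(G)*(-25504) - ((1573756 + 714263) + 1638394) = (4*(-8))*(-25504) - ((1573756 + 714263) + 1638394) = -32*(-25504) - (2288019 + 1638394) = 816128 - 1*3926413 = 816128 - 3926413 = -3110285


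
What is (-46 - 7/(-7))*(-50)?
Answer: 2250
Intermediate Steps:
(-46 - 7/(-7))*(-50) = (-46 - 7*(-⅐))*(-50) = (-46 + 1)*(-50) = -45*(-50) = 2250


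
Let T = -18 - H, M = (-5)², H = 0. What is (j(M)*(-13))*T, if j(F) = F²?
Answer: 146250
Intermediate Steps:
M = 25
T = -18 (T = -18 - 1*0 = -18 + 0 = -18)
(j(M)*(-13))*T = (25²*(-13))*(-18) = (625*(-13))*(-18) = -8125*(-18) = 146250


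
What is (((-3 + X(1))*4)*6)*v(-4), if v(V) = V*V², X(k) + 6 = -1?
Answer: 15360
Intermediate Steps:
X(k) = -7 (X(k) = -6 - 1 = -7)
v(V) = V³
(((-3 + X(1))*4)*6)*v(-4) = (((-3 - 7)*4)*6)*(-4)³ = (-10*4*6)*(-64) = -40*6*(-64) = -240*(-64) = 15360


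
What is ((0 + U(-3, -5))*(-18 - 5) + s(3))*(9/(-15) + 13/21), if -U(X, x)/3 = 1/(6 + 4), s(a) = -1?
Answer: 59/525 ≈ 0.11238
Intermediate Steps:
U(X, x) = -3/10 (U(X, x) = -3/(6 + 4) = -3/10)
((0 + U(-3, -5))*(-18 - 5) + s(3))*(9/(-15) + 13/21) = ((0 - 3/10)*(-18 - 5) - 1)*(9/(-15) + 13/21) = (-3/10*(-23) - 1)*(9*(-1/15) + 13*(1/21)) = (69/10 - 1)*(-3/5 + 13/21) = (59/10)*(2/105) = 59/525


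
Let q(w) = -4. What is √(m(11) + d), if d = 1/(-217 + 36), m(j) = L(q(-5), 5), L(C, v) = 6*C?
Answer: I*√786445/181 ≈ 4.8995*I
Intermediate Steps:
m(j) = -24 (m(j) = 6*(-4) = -24)
d = -1/181 (d = 1/(-181) = -1/181 ≈ -0.0055249)
√(m(11) + d) = √(-24 - 1/181) = √(-4345/181) = I*√786445/181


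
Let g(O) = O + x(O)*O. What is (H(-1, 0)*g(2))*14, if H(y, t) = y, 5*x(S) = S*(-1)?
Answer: -84/5 ≈ -16.800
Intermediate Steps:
x(S) = -S/5 (x(S) = (S*(-1))/5 = (-S)/5 = -S/5)
g(O) = O - O**2/5 (g(O) = O + (-O/5)*O = O - O**2/5)
(H(-1, 0)*g(2))*14 = -2*(5 - 1*2)/5*14 = -2*(5 - 2)/5*14 = -2*3/5*14 = -1*6/5*14 = -6/5*14 = -84/5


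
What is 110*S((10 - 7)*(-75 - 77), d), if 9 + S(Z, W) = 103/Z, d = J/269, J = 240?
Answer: -231385/228 ≈ -1014.8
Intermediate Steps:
d = 240/269 ≈ 0.89219
S(Z, W) = -9 + 103/Z
110*S((10 - 7)*(-75 - 77), d) = 110*(-9 + 103/(((10 - 7)*(-75 - 77)))) = 110*(-9 + 103/((3*(-152)))) = 110*(-9 + 103/(-456)) = 110*(-9 + 103*(-1/456)) = 110*(-9 - 103/456) = 110*(-4207/456) = -231385/228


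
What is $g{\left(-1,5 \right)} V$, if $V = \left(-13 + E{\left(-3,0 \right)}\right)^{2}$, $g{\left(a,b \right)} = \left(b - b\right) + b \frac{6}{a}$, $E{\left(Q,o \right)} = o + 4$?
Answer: $-2430$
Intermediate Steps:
$E{\left(Q,o \right)} = 4 + o$
$g{\left(a,b \right)} = \frac{6 b}{a}$ ($g{\left(a,b \right)} = 0 + \frac{6 b}{a} = \frac{6 b}{a}$)
$V = 81$ ($V = \left(-13 + \left(4 + 0\right)\right)^{2} = \left(-13 + 4\right)^{2} = \left(-9\right)^{2} = 81$)
$g{\left(-1,5 \right)} V = 6 \cdot 5 \frac{1}{-1} \cdot 81 = 6 \cdot 5 \left(-1\right) 81 = \left(-30\right) 81 = -2430$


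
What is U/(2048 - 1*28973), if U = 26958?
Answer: -8986/8975 ≈ -1.0012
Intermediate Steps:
U/(2048 - 1*28973) = 26958/(2048 - 1*28973) = 26958/(2048 - 28973) = 26958/(-26925) = 26958*(-1/26925) = -8986/8975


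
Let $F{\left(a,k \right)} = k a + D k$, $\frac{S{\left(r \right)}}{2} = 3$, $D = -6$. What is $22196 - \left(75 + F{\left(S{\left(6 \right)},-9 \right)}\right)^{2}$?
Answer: $16571$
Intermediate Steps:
$S{\left(r \right)} = 6$ ($S{\left(r \right)} = 2 \cdot 3 = 6$)
$F{\left(a,k \right)} = - 6 k + a k$ ($F{\left(a,k \right)} = k a - 6 k = a k - 6 k = - 6 k + a k$)
$22196 - \left(75 + F{\left(S{\left(6 \right)},-9 \right)}\right)^{2} = 22196 - \left(75 - 9 \left(-6 + 6\right)\right)^{2} = 22196 - \left(75 - 0\right)^{2} = 22196 - \left(75 + 0\right)^{2} = 22196 - 75^{2} = 22196 - 5625 = 16571$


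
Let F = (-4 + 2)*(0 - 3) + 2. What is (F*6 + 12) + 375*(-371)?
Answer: -139065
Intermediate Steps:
F = 8 (F = -2*(-3) + 2 = 6 + 2 = 8)
(F*6 + 12) + 375*(-371) = (8*6 + 12) + 375*(-371) = (48 + 12) - 139125 = 60 - 139125 = -139065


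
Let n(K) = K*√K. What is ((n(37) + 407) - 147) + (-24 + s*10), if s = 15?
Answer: 386 + 37*√37 ≈ 611.06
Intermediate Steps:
n(K) = K^(3/2)
((n(37) + 407) - 147) + (-24 + s*10) = ((37^(3/2) + 407) - 147) + (-24 + 15*10) = ((37*√37 + 407) - 147) + (-24 + 150) = ((407 + 37*√37) - 147) + 126 = (260 + 37*√37) + 126 = 386 + 37*√37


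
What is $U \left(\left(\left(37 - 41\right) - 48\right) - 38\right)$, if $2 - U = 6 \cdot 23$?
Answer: $12240$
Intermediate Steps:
$U = -136$ ($U = 2 - 6 \cdot 23 = 2 - 138 = -136$)
$U \left(\left(\left(37 - 41\right) - 48\right) - 38\right) = - 136 \left(\left(\left(37 - 41\right) - 48\right) - 38\right) = - 136 \left(\left(-4 - 48\right) - 38\right) = - 136 \left(-52 - 38\right) = \left(-136\right) \left(-90\right) = 12240$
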